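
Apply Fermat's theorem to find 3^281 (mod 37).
By Fermat: 3^{36} ≡ 1 (mod 37). 281 ≡ 29 (mod 36). So 3^{281} ≡ 3^{29} ≡ 28 (mod 37)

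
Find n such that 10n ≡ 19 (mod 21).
4

Since gcd(10, 21) = 1 divides 19, a solution exists.
Multiply both sides by the inverse of 10 mod 21:
  10^(-1) mod 21 = 19
  x ≡ 19 × 19 ≡ 361 ≡ 4 (mod 21)
Verification: 10 × 4 = 40 = 1 × 21 + 19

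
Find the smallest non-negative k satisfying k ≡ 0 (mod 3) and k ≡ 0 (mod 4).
M = 3 × 4 = 12. M₁ = 4, y₁ ≡ 1 (mod 3). M₂ = 3, y₂ ≡ 3 (mod 4). k = 0×4×1 + 0×3×3 ≡ 0 (mod 12)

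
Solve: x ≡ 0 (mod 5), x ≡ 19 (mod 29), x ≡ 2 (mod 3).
M = 5 × 29 × 3 = 435. M₁ = 87, y₁ ≡ 3 (mod 5). M₂ = 15, y₂ ≡ 2 (mod 29). M₃ = 145, y₃ ≡ 1 (mod 3). x = 0×87×3 + 19×15×2 + 2×145×1 ≡ 425 (mod 435)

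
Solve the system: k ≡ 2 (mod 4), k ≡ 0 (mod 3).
M = 4 × 3 = 12. M₁ = 3, y₁ ≡ 3 (mod 4). M₂ = 4, y₂ ≡ 1 (mod 3). k = 2×3×3 + 0×4×1 ≡ 6 (mod 12)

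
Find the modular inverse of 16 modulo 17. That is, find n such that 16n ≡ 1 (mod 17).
16

Using Extended Euclidean Algorithm:
gcd(16, 17) = 1
Bezout coefficients: 16 × -1 + 17 × 1 = 1
So 16 × -1 ≡ 1 (mod 17)
The inverse is -1 mod 17 = 16
Verification: 16 × 16 = 256 = 15 × 17 + 1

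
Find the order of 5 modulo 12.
Powers of 5 mod 12: 5^1≡5, 5^2≡1. Order = 2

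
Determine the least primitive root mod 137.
p - 1 = 136 has prime divisors 2, 17. h is a primitive root mod 137 iff h^(136/q) ≢ 1 (mod 137) for each such q.
h = 2: 2^68 ≡ 1, 2^8 ≡ 119 (mod 137); 2^68 ≡ 1, so not a primitive root.
h = 3: 3^68 ≡ 136, 3^8 ≡ 122 (mod 137); none is 1, so 3 has order 136 and is a primitive root.
The smallest primitive root mod 137 is g = 3.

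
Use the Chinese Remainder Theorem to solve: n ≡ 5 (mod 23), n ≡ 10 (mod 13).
166

Using the Chinese Remainder Theorem:
M = product of moduli = 299
For equation 1: M_1 = 13, 13 ≡ 13 (mod 23), inverse of 13 mod 23 is 16 (check: 13 × 16 = 208 ≡ 1 (mod 23))
For equation 2: M_2 = 23, 23 ≡ 10 (mod 13), inverse of 23 mod 13 is 4 (check: 10 × 4 = 40 ≡ 1 (mod 13))
Combine: n ≡ Σ r_i×M_i×(M_i⁻¹ mod m_i) = 5×13×16 + 10×23×4 = 1040 + 920 = 1960
1960 mod 299 = 166
n ≡ 166 (mod 299)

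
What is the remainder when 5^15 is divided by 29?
Using repeated squaring. 15 = 8 + 4 + 2 + 1 (binary 1111). Repeated squaring mod 29: 5^1 ≡ 5; 5^2 ≡ 5² = 25 ≡ 25; 5^4 ≡ 25² = 625 ≡ 16; 5^8 ≡ 16² = 256 ≡ 24. Multiply: 5^15 = 5^8 × 5^4 × 5^2 × 5^1 ≡ 24 × 16 × 25 × 5 (mod 29): 24 × 16 = 384 ≡ 7; 7 × 25 = 175 ≡ 1; 1 × 5 = 5 ≡ 5. So 5^15 ≡ 5 (mod 29).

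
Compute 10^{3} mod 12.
4

Using successive squaring:
Binary expansion of 3: 11
Powers of 10 mod 12 (each is the square of the previous):
  10^1 ≡ 10 (mod 12)
  10^2 ≡ 10² = 100 ≡ 4 (mod 12)
3 = 2 + 1, so 10^3 = 10^2 × 10^1 ≡ 4 × 10 (mod 12)
Multiplying step by step:
  4 × 10 = 40 ≡ 4 (mod 12)
Result: 10^3 ≡ 4 (mod 12)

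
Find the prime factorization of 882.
2 × 3^2 × 7^2

Divide by primes starting from smallest:
882 ÷ 2 = 441
441 ÷ 3 = 147
147 ÷ 3 = 49
49 ÷ 7 = 7
7 ÷ 7 = 1

882 = 2 × 3^2 × 7^2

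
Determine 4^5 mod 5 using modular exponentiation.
5 = 4 + 1 (binary 101). Repeated squaring mod 5: 4^1 ≡ 4; 4^2 ≡ 4² = 16 ≡ 1; 4^4 ≡ 1² = 1 ≡ 1. Multiply: 4^5 = 4^4 × 4^1 ≡ 1 × 4 (mod 5): 1 × 4 = 4 ≡ 4. So 4^5 ≡ 4 (mod 5).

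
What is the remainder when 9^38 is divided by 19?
Using Fermat: 9^{18} ≡ 1 (mod 19). 38 ≡ 2 (mod 18). So 9^{38} ≡ 9^{2} ≡ 5 (mod 19)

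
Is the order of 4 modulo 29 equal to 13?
No, the actual order is 14, not 13.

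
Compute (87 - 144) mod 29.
1

(87 - 144) = -57
-57 mod 29 = 1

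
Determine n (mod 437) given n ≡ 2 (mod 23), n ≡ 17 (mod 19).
416

Using the Chinese Remainder Theorem:
M = product of moduli = 437
For equation 1: M_1 = 19, 19 ≡ 19 (mod 23), inverse of 19 mod 23 is 17 (check: 19 × 17 = 323 ≡ 1 (mod 23))
For equation 2: M_2 = 23, 23 ≡ 4 (mod 19), inverse of 23 mod 19 is 5 (check: 4 × 5 = 20 ≡ 1 (mod 19))
Combine: n ≡ Σ r_i×M_i×(M_i⁻¹ mod m_i) = 2×19×17 + 17×23×5 = 646 + 1955 = 2601
2601 mod 437 = 416
n ≡ 416 (mod 437)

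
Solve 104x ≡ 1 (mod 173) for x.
104^(-1) ≡ 5 (mod 173). Verification: 104 × 5 = 520 ≡ 1 (mod 173)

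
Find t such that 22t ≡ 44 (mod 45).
2

Since gcd(22, 45) = 1 divides 44, a solution exists.
Multiply both sides by the inverse of 22 mod 45:
  22^(-1) mod 45 = 43
  x ≡ 43 × 44 ≡ 1892 ≡ 2 (mod 45)
Verification: 22 × 2 = 44 = 0 × 45 + 44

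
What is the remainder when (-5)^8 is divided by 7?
(-5) ≡ 2 (mod 7). 8 = 8 (binary 1000). Repeated squaring mod 7: 2^1 ≡ 2; 2^2 ≡ 2² = 4 ≡ 4; 2^4 ≡ 4² = 16 ≡ 2; 2^8 ≡ 2² = 4 ≡ 4. So (-5)^8 ≡ 4 (mod 7).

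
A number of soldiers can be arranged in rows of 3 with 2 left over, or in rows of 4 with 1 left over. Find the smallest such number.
M = 3 × 4 = 12. M₁ = 4, y₁ ≡ 1 (mod 3). M₂ = 3, y₂ ≡ 3 (mod 4). k = 2×4×1 + 1×3×3 ≡ 5 (mod 12). The smallest positive such number is 5.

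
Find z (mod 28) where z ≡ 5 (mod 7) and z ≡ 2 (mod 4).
M = 7 × 4 = 28. M₁ = 4, y₁ ≡ 2 (mod 7). M₂ = 7, y₂ ≡ 3 (mod 4). z = 5×4×2 + 2×7×3 ≡ 26 (mod 28)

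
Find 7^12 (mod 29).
Using repeated squaring. 12 = 8 + 4 (binary 1100). Repeated squaring mod 29: 7^1 ≡ 7; 7^2 ≡ 7² = 49 ≡ 20; 7^4 ≡ 20² = 400 ≡ 23; 7^8 ≡ 23² = 529 ≡ 7. Multiply: 7^12 = 7^8 × 7^4 ≡ 7 × 23 (mod 29): 7 × 23 = 161 ≡ 16. So 7^12 ≡ 16 (mod 29).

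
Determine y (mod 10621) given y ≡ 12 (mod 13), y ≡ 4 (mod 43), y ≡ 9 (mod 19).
9034

Using the Chinese Remainder Theorem:
M = product of moduli = 10621
For equation 1: M_1 = 817, 817 ≡ 11 (mod 13), inverse of 817 mod 13 is 6 (check: 11 × 6 = 66 ≡ 1 (mod 13))
For equation 2: M_2 = 247, 247 ≡ 32 (mod 43), inverse of 247 mod 43 is 39 (check: 32 × 39 = 1248 ≡ 1 (mod 43))
For equation 3: M_3 = 559, 559 ≡ 8 (mod 19), inverse of 559 mod 19 is 12 (check: 8 × 12 = 96 ≡ 1 (mod 19))
Combine: y ≡ Σ r_i×M_i×(M_i⁻¹ mod m_i) = 12×817×6 + 4×247×39 + 9×559×12 = 58824 + 38532 + 60372 = 157728
157728 mod 10621 = 9034
y ≡ 9034 (mod 10621)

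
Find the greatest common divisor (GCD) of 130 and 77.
1

Using the Euclidean algorithm:
130 = 1 × 77 + 53
77 = 1 × 53 + 24
53 = 2 × 24 + 5
24 = 4 × 5 + 4
5 = 1 × 4 + 1
4 = 4 × 1 + 0

GCD(130, 77) = 1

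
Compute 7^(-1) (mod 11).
7^(-1) ≡ 8 (mod 11). Verification: 7 × 8 = 56 ≡ 1 (mod 11)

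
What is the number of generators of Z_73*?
Number of primitive roots mod 73 = φ(72) = 24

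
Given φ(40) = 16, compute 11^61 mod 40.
By Euler: 11^{16} ≡ 1 (mod 40) since gcd(11, 40) = 1. 61 = 3×16 + 13. So 11^{61} ≡ 11^{13} ≡ 11 (mod 40)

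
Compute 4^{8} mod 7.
2

Using successive squaring:
Binary expansion of 8: 1000
Powers of 4 mod 7 (each is the square of the previous):
  4^1 ≡ 4 (mod 7)
  4^2 ≡ 4² = 16 ≡ 2 (mod 7)
  4^4 ≡ 2² = 4 ≡ 4 (mod 7)
  4^8 ≡ 4² = 16 ≡ 2 (mod 7)
8 is a power of 2, so 4^8 is the last square: ≡ 2 (mod 7)
Result: 4^8 ≡ 2 (mod 7)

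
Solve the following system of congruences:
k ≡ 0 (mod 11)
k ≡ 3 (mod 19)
22

Using the Chinese Remainder Theorem:
M = product of moduli = 209
For equation 1: M_1 = 19, 19 ≡ 8 (mod 11), inverse of 19 mod 11 is 7 (check: 8 × 7 = 56 ≡ 1 (mod 11))
For equation 2: M_2 = 11, 11 ≡ 11 (mod 19), inverse of 11 mod 19 is 7 (check: 11 × 7 = 77 ≡ 1 (mod 19))
Combine: k ≡ Σ r_i×M_i×(M_i⁻¹ mod m_i) = 0×19×7 + 3×11×7 = 0 + 231 = 231
231 mod 209 = 22
k ≡ 22 (mod 209)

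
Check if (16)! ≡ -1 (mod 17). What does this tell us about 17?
(16)! mod 17 = 16. Since this equals -1 (mod 17), Wilson confirms 17 is prime.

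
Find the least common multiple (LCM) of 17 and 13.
221

First find GCD(17, 13) using the Euclidean algorithm:
17 = 1 × 13 + 4
13 = 3 × 4 + 1
4 = 4 × 1 + 0
GCD(17, 13) = 1

LCM formula: LCM(a, b) = (a × b) / GCD(a, b)
LCM(17, 13) = (17 × 13) / 1
LCM(17, 13) = 221 / 1
LCM(17, 13) = 221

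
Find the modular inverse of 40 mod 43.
40^(-1) ≡ 14 (mod 43). Verification: 40 × 14 = 560 ≡ 1 (mod 43)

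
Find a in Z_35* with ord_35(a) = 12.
2 has order 12 mod 35 since 2^{12} ≡ 1 (mod 35) and no smaller power works.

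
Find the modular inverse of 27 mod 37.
27^(-1) ≡ 11 (mod 37). Verification: 27 × 11 = 297 ≡ 1 (mod 37)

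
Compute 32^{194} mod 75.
49

Using successive squaring:
Binary expansion of 194: 11000010
Powers of 32 mod 75 (each is the square of the previous):
  32^1 ≡ 32 (mod 75)
  32^2 ≡ 32² = 1024 ≡ 49 (mod 75)
  32^4 ≡ 49² = 2401 ≡ 1 (mod 75)
  32^8 ≡ 1² = 1 ≡ 1 (mod 75)
  32^16 ≡ 1² = 1 ≡ 1 (mod 75)
  32^32 ≡ 1² = 1 ≡ 1 (mod 75)
  32^64 ≡ 1² = 1 ≡ 1 (mod 75)
  32^128 ≡ 1² = 1 ≡ 1 (mod 75)
194 = 128 + 64 + 2, so 32^194 = 32^128 × 32^64 × 32^2 ≡ 1 × 1 × 49 (mod 75)
Multiplying step by step:
  1 × 1 = 1 ≡ 1 (mod 75)
  1 × 49 = 49 ≡ 49 (mod 75)
Result: 32^194 ≡ 49 (mod 75)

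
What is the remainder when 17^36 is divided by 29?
Using Fermat: 17^{28} ≡ 1 (mod 29). 36 ≡ 8 (mod 28). So 17^{36} ≡ 17^{8} ≡ 1 (mod 29)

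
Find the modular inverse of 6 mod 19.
6^(-1) ≡ 16 (mod 19). Verification: 6 × 16 = 96 ≡ 1 (mod 19)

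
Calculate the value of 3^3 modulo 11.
3 = 2 + 1 (binary 11). Repeated squaring mod 11: 3^1 ≡ 3; 3^2 ≡ 3² = 9 ≡ 9. Multiply: 3^3 = 3^2 × 3^1 ≡ 9 × 3 (mod 11): 9 × 3 = 27 ≡ 5. So 3^3 ≡ 5 (mod 11).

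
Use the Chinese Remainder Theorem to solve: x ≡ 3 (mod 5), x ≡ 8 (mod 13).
8

Using the Chinese Remainder Theorem:
M = product of moduli = 65
For equation 1: M_1 = 13, 13 ≡ 3 (mod 5), inverse of 13 mod 5 is 2 (check: 3 × 2 = 6 ≡ 1 (mod 5))
For equation 2: M_2 = 5, 5 ≡ 5 (mod 13), inverse of 5 mod 13 is 8 (check: 5 × 8 = 40 ≡ 1 (mod 13))
Combine: x ≡ Σ r_i×M_i×(M_i⁻¹ mod m_i) = 3×13×2 + 8×5×8 = 78 + 320 = 398
398 mod 65 = 8
x ≡ 8 (mod 65)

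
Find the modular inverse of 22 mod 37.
22^(-1) ≡ 32 (mod 37). Verification: 22 × 32 = 704 ≡ 1 (mod 37)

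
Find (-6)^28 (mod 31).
Using repeated squaring. (-6) ≡ 25 (mod 31). 28 = 16 + 8 + 4 (binary 11100). Repeated squaring mod 31: 25^1 ≡ 25; 25^2 ≡ 25² = 625 ≡ 5; 25^4 ≡ 5² = 25 ≡ 25; 25^8 ≡ 25² = 625 ≡ 5; 25^16 ≡ 5² = 25 ≡ 25. Multiply: (-6)^28 ≡ 25^16 × 25^8 × 25^4 ≡ 25 × 5 × 25 (mod 31): 25 × 5 = 125 ≡ 1; 1 × 25 = 25 ≡ 25. So (-6)^28 ≡ 25 (mod 31).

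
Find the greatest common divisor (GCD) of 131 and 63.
1

Using the Euclidean algorithm:
131 = 2 × 63 + 5
63 = 12 × 5 + 3
5 = 1 × 3 + 2
3 = 1 × 2 + 1
2 = 2 × 1 + 0

GCD(131, 63) = 1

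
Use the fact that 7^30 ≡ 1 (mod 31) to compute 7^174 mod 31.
By Fermat: 7^{30} ≡ 1 (mod 31). 174 ≡ 24 (mod 30). So 7^{174} ≡ 7^{24} ≡ 8 (mod 31)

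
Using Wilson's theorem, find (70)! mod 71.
By Wilson's theorem, (70)! ≡ -1 ≡ 70 (mod 71)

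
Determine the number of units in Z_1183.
936

Prime factorization: 1183 = 7 × 13^2
Using the formula φ(n) = n × Π(1 - 1/p) for each prime factor p:
φ(1183) = 1183 × (1 - 1/7) × (1 - 1/13)
φ(1183) = 936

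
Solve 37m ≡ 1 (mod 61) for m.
37^(-1) ≡ 33 (mod 61). Verification: 37 × 33 = 1221 ≡ 1 (mod 61)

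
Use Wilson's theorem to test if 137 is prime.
(136)! mod 137 = 136. Since 136 ≡ -1 (mod 137), 137 is prime.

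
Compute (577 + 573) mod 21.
16

(577 + 573) = 1150
1150 mod 21 = 16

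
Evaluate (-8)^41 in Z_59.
Using repeated squaring. (-8) ≡ 51 (mod 59). 41 = 32 + 8 + 1 (binary 101001). Repeated squaring mod 59: 51^1 ≡ 51; 51^2 ≡ 51² = 2601 ≡ 5; 51^4 ≡ 5² = 25 ≡ 25; 51^8 ≡ 25² = 625 ≡ 35; 51^16 ≡ 35² = 1225 ≡ 45; 51^32 ≡ 45² = 2025 ≡ 19. Multiply: (-8)^41 ≡ 51^32 × 51^8 × 51^1 ≡ 19 × 35 × 51 (mod 59): 19 × 35 = 665 ≡ 16; 16 × 51 = 816 ≡ 49. So (-8)^41 ≡ 49 (mod 59).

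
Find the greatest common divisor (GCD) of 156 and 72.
12

Using the Euclidean algorithm:
156 = 2 × 72 + 12
72 = 6 × 12 + 0

GCD(156, 72) = 12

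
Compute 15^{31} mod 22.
15

Using successive squaring:
Binary expansion of 31: 11111
Powers of 15 mod 22 (each is the square of the previous):
  15^1 ≡ 15 (mod 22)
  15^2 ≡ 15² = 225 ≡ 5 (mod 22)
  15^4 ≡ 5² = 25 ≡ 3 (mod 22)
  15^8 ≡ 3² = 9 ≡ 9 (mod 22)
  15^16 ≡ 9² = 81 ≡ 15 (mod 22)
31 = 16 + 8 + 4 + 2 + 1, so 15^31 = 15^16 × 15^8 × 15^4 × 15^2 × 15^1 ≡ 15 × 9 × 3 × 5 × 15 (mod 22)
Multiplying step by step:
  15 × 9 = 135 ≡ 3 (mod 22)
  3 × 3 = 9 ≡ 9 (mod 22)
  9 × 5 = 45 ≡ 1 (mod 22)
  1 × 15 = 15 ≡ 15 (mod 22)
Result: 15^31 ≡ 15 (mod 22)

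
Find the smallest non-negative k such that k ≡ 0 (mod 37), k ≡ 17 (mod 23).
592

Using the Chinese Remainder Theorem:
M = product of moduli = 851
For equation 1: M_1 = 23, 23 ≡ 23 (mod 37), inverse of 23 mod 37 is 29 (check: 23 × 29 = 667 ≡ 1 (mod 37))
For equation 2: M_2 = 37, 37 ≡ 14 (mod 23), inverse of 37 mod 23 is 5 (check: 14 × 5 = 70 ≡ 1 (mod 23))
Combine: k ≡ Σ r_i×M_i×(M_i⁻¹ mod m_i) = 0×23×29 + 17×37×5 = 0 + 3145 = 3145
3145 mod 851 = 592
k ≡ 592 (mod 851)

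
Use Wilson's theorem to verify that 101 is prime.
(100)! mod 101 = 100. Since this equals -1 (mod 101), Wilson confirms 101 is prime.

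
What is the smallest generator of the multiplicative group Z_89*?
p - 1 = 88 has prime divisors 2, 11. h is a primitive root mod 89 iff h^(88/q) ≢ 1 (mod 89) for each such q.
h = 2: 2^44 ≡ 1, 2^8 ≡ 78 (mod 89); 2^44 ≡ 1, so not a primitive root.
h = 3: 3^44 ≡ 88, 3^8 ≡ 64 (mod 89); none is 1, so 3 has order 88 and is a primitive root.
The smallest primitive root mod 89 is g = 3.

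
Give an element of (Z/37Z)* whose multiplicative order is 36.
2 has order 36 mod 37 since 2^{36} ≡ 1 (mod 37) and no smaller power works.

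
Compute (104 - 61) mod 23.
20

(104 - 61) = 43
43 mod 23 = 20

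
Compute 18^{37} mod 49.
18

Using successive squaring:
Binary expansion of 37: 100101
Powers of 18 mod 49 (each is the square of the previous):
  18^1 ≡ 18 (mod 49)
  18^2 ≡ 18² = 324 ≡ 30 (mod 49)
  18^4 ≡ 30² = 900 ≡ 18 (mod 49)
  18^8 ≡ 18² = 324 ≡ 30 (mod 49)
  18^16 ≡ 30² = 900 ≡ 18 (mod 49)
  18^32 ≡ 18² = 324 ≡ 30 (mod 49)
37 = 32 + 4 + 1, so 18^37 = 18^32 × 18^4 × 18^1 ≡ 30 × 18 × 18 (mod 49)
Multiplying step by step:
  30 × 18 = 540 ≡ 1 (mod 49)
  1 × 18 = 18 ≡ 18 (mod 49)
Result: 18^37 ≡ 18 (mod 49)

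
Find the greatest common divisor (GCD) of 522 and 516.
6

Using the Euclidean algorithm:
522 = 1 × 516 + 6
516 = 86 × 6 + 0

GCD(522, 516) = 6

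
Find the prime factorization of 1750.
2 × 5^3 × 7

Divide by primes starting from smallest:
1750 ÷ 2 = 875
875 ÷ 5 = 175
175 ÷ 5 = 35
35 ÷ 5 = 7
7 ÷ 7 = 1

1750 = 2 × 5^3 × 7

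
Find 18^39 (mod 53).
Using repeated squaring. 39 = 32 + 4 + 2 + 1 (binary 100111). Repeated squaring mod 53: 18^1 ≡ 18; 18^2 ≡ 18² = 324 ≡ 6; 18^4 ≡ 6² = 36 ≡ 36; 18^8 ≡ 36² = 1296 ≡ 24; 18^16 ≡ 24² = 576 ≡ 46; 18^32 ≡ 46² = 2116 ≡ 49. Multiply: 18^39 = 18^32 × 18^4 × 18^2 × 18^1 ≡ 49 × 36 × 6 × 18 (mod 53): 49 × 36 = 1764 ≡ 15; 15 × 6 = 90 ≡ 37; 37 × 18 = 666 ≡ 30. So 18^39 ≡ 30 (mod 53).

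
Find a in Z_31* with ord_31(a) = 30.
3 has order 30 mod 31 since 3^{30} ≡ 1 (mod 31) and no smaller power works.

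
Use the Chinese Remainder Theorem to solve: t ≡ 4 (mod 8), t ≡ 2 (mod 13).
M = 8 × 13 = 104. M₁ = 13, y₁ ≡ 5 (mod 8). M₂ = 8, y₂ ≡ 5 (mod 13). t = 4×13×5 + 2×8×5 ≡ 28 (mod 104)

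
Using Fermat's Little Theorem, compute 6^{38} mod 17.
8

By Fermat's Little Theorem, a^(p-1) ≡ 1 (mod p) for prime p and gcd(a, p) = 1
Here p = 17, so 6^16 ≡ 1 (mod 17)
We can reduce the exponent: 38 mod 16 = 6
So 6^38 ≡ 6^6 (mod 17)
Computing: 6^6 mod 17 = 8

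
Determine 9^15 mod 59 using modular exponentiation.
Using repeated squaring. 15 = 8 + 4 + 2 + 1 (binary 1111). Repeated squaring mod 59: 9^1 ≡ 9; 9^2 ≡ 9² = 81 ≡ 22; 9^4 ≡ 22² = 484 ≡ 12; 9^8 ≡ 12² = 144 ≡ 26. Multiply: 9^15 = 9^8 × 9^4 × 9^2 × 9^1 ≡ 26 × 12 × 22 × 9 (mod 59): 26 × 12 = 312 ≡ 17; 17 × 22 = 374 ≡ 20; 20 × 9 = 180 ≡ 3. So 9^15 ≡ 3 (mod 59).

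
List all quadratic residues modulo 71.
QRs mod 71: {1, 2, 3, 4, 5, 6, 8, 9, 10, 12, 15, 16, 18, 19, 20, 24, 25, 27, 29, 30, 32, 36, 37, 38, 40, 43, 45, 48, 49, 50, 54, 57, 58, 60, 64}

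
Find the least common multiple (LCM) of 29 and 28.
812

First find GCD(29, 28) using the Euclidean algorithm:
29 = 1 × 28 + 1
28 = 28 × 1 + 0
GCD(29, 28) = 1

LCM formula: LCM(a, b) = (a × b) / GCD(a, b)
LCM(29, 28) = (29 × 28) / 1
LCM(29, 28) = 812 / 1
LCM(29, 28) = 812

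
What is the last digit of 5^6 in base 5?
5 ≡ 0 (mod 5). 6 = 4 + 2 (binary 110). Repeated squaring mod 5: 0^1 ≡ 0; 0^2 ≡ 0² = 0 ≡ 0; 0^4 ≡ 0² = 0 ≡ 0. Multiply: 5^6 ≡ 0^4 × 0^2 ≡ 0 × 0 (mod 5): 0 × 0 = 0 ≡ 0. So 5^6 ≡ 0 (mod 5).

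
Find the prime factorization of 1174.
2 × 587

Divide by primes starting from smallest:
1174 ÷ 2 = 587
587 ÷ 587 = 1

1174 = 2 × 587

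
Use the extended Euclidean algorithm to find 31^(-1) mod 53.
Extended GCD: 31(12) + 53(-7) = 1. So 31^(-1) ≡ 12 ≡ 12 (mod 53). Verify: 31 × 12 = 372 ≡ 1 (mod 53)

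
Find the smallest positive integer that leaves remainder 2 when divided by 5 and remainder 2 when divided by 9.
M = 5 × 9 = 45. M₁ = 9, y₁ ≡ 4 (mod 5). M₂ = 5, y₂ ≡ 2 (mod 9). y = 2×9×4 + 2×5×2 ≡ 2 (mod 45). The smallest positive such number is 2.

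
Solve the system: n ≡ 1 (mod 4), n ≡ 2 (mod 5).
M = 4 × 5 = 20. M₁ = 5, y₁ ≡ 1 (mod 4). M₂ = 4, y₂ ≡ 4 (mod 5). n = 1×5×1 + 2×4×4 ≡ 17 (mod 20)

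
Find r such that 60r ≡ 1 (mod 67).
60^(-1) ≡ 19 (mod 67). Verification: 60 × 19 = 1140 ≡ 1 (mod 67)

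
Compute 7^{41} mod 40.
7

Using successive squaring:
Binary expansion of 41: 101001
Powers of 7 mod 40 (each is the square of the previous):
  7^1 ≡ 7 (mod 40)
  7^2 ≡ 7² = 49 ≡ 9 (mod 40)
  7^4 ≡ 9² = 81 ≡ 1 (mod 40)
  7^8 ≡ 1² = 1 ≡ 1 (mod 40)
  7^16 ≡ 1² = 1 ≡ 1 (mod 40)
  7^32 ≡ 1² = 1 ≡ 1 (mod 40)
41 = 32 + 8 + 1, so 7^41 = 7^32 × 7^8 × 7^1 ≡ 1 × 1 × 7 (mod 40)
Multiplying step by step:
  1 × 1 = 1 ≡ 1 (mod 40)
  1 × 7 = 7 ≡ 7 (mod 40)
Result: 7^41 ≡ 7 (mod 40)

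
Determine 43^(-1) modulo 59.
43^(-1) ≡ 11 (mod 59). Verification: 43 × 11 = 473 ≡ 1 (mod 59)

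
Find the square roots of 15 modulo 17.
The square roots of 15 mod 17 are 7 and 10. Verify: 7² = 49 ≡ 15 (mod 17)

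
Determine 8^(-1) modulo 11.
8^(-1) ≡ 7 (mod 11). Verification: 8 × 7 = 56 ≡ 1 (mod 11)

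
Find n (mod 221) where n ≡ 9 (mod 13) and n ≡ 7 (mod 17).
M = 13 × 17 = 221. M₁ = 17, y₁ ≡ 10 (mod 13). M₂ = 13, y₂ ≡ 4 (mod 17). n = 9×17×10 + 7×13×4 ≡ 126 (mod 221)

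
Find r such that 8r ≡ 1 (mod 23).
8^(-1) ≡ 3 (mod 23). Verification: 8 × 3 = 24 ≡ 1 (mod 23)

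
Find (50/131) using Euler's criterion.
(50/131) = 50^{65} mod 131 = -1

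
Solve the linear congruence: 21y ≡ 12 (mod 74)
64

Since gcd(21, 74) = 1 divides 12, a solution exists.
Multiply both sides by the inverse of 21 mod 74:
  21^(-1) mod 74 = 67
  x ≡ 67 × 12 ≡ 804 ≡ 64 (mod 74)
Verification: 21 × 64 = 1344 = 18 × 74 + 12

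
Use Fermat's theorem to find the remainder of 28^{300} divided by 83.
38

By Fermat's Little Theorem, a^(p-1) ≡ 1 (mod p) for prime p and gcd(a, p) = 1
Here p = 83, so 28^82 ≡ 1 (mod 83)
We can reduce the exponent: 300 mod 82 = 54
So 28^300 ≡ 28^54 (mod 83)
Computing: 28^54 mod 83 = 38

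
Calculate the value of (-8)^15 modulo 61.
Using repeated squaring. (-8) ≡ 53 (mod 61). 15 = 8 + 4 + 2 + 1 (binary 1111). Repeated squaring mod 61: 53^1 ≡ 53; 53^2 ≡ 53² = 2809 ≡ 3; 53^4 ≡ 3² = 9 ≡ 9; 53^8 ≡ 9² = 81 ≡ 20. Multiply: (-8)^15 ≡ 53^8 × 53^4 × 53^2 × 53^1 ≡ 20 × 9 × 3 × 53 (mod 61): 20 × 9 = 180 ≡ 58; 58 × 3 = 174 ≡ 52; 52 × 53 = 2756 ≡ 11. So (-8)^15 ≡ 11 (mod 61).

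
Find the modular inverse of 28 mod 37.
28^(-1) ≡ 4 (mod 37). Verification: 28 × 4 = 112 ≡ 1 (mod 37)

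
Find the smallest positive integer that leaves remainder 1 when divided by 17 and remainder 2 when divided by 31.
M = 17 × 31 = 527. M₁ = 31, y₁ ≡ 11 (mod 17). M₂ = 17, y₂ ≡ 11 (mod 31). t = 1×31×11 + 2×17×11 ≡ 188 (mod 527). The smallest positive such number is 188.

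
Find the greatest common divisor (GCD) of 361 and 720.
1

Using the Euclidean algorithm:
361 = 0 × 720 + 361
720 = 1 × 361 + 359
361 = 1 × 359 + 2
359 = 179 × 2 + 1
2 = 2 × 1 + 0

GCD(361, 720) = 1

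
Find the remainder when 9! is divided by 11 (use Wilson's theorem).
(10)! = (9)! × (10) ≡ -1 (mod 11). So (9)! ≡ -1 × (10)^(-1) ≡ (-1)×(-1) = 1 (mod 11)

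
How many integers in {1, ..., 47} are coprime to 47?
46

Prime factorization: 47 = 47
Using the formula φ(n) = n × Π(1 - 1/p) for each prime factor p:
φ(47) = 47 × (1 - 1/47)
φ(47) = 46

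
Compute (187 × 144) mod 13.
5

(187 × 144) = 26928
26928 mod 13 = 5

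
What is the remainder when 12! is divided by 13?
By Wilson's theorem, (12)! ≡ -1 ≡ 12 (mod 13)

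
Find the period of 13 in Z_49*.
Powers of 13 mod 49: 13^1≡13, 13^2≡22, 13^3≡41, 13^4≡43, 13^5≡20, 13^6≡15, 13^7≡48, 13^8≡36, 13^9≡27, 13^10≡8, 13^11≡6, 13^12≡29, 13^13≡34, 13^14≡1. Order = 14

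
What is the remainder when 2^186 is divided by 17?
Using Fermat: 2^{16} ≡ 1 (mod 17). 186 ≡ 10 (mod 16). So 2^{186} ≡ 2^{10} ≡ 4 (mod 17)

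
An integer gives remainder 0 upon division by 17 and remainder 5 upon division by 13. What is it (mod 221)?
M = 17 × 13 = 221. M₁ = 13, y₁ ≡ 4 (mod 17). M₂ = 17, y₂ ≡ 10 (mod 13). n = 0×13×4 + 5×17×10 ≡ 187 (mod 221). The smallest positive such number is 187.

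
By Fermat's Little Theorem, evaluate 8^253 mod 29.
By Fermat: 8^{28} ≡ 1 (mod 29). 253 ≡ 1 (mod 28). So 8^{253} ≡ 8^{1} ≡ 8 (mod 29)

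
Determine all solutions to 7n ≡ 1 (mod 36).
31

Since gcd(7, 36) = 1 divides 1, a solution exists.
Multiply both sides by the inverse of 7 mod 36:
  7^(-1) mod 36 = 31
  x ≡ 31 × 1 ≡ 31 ≡ 31 (mod 36)
Verification: 7 × 31 = 217 = 6 × 36 + 1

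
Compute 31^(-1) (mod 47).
31^(-1) ≡ 44 (mod 47). Verification: 31 × 44 = 1364 ≡ 1 (mod 47)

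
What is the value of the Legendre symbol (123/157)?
(123/157) = 123^{78} mod 157 = -1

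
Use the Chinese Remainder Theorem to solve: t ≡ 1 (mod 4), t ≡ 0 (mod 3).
M = 4 × 3 = 12. M₁ = 3, y₁ ≡ 3 (mod 4). M₂ = 4, y₂ ≡ 1 (mod 3). t = 1×3×3 + 0×4×1 ≡ 9 (mod 12)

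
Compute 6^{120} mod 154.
78

Using successive squaring:
Binary expansion of 120: 1111000
Powers of 6 mod 154 (each is the square of the previous):
  6^1 ≡ 6 (mod 154)
  6^2 ≡ 6² = 36 ≡ 36 (mod 154)
  6^4 ≡ 36² = 1296 ≡ 64 (mod 154)
  6^8 ≡ 64² = 4096 ≡ 92 (mod 154)
  6^16 ≡ 92² = 8464 ≡ 148 (mod 154)
  6^32 ≡ 148² = 21904 ≡ 36 (mod 154)
  6^64 ≡ 36² = 1296 ≡ 64 (mod 154)
120 = 64 + 32 + 16 + 8, so 6^120 = 6^64 × 6^32 × 6^16 × 6^8 ≡ 64 × 36 × 148 × 92 (mod 154)
Multiplying step by step:
  64 × 36 = 2304 ≡ 148 (mod 154)
  148 × 148 = 21904 ≡ 36 (mod 154)
  36 × 92 = 3312 ≡ 78 (mod 154)
Result: 6^120 ≡ 78 (mod 154)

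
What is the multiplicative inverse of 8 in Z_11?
8^(-1) ≡ 7 (mod 11). Verification: 8 × 7 = 56 ≡ 1 (mod 11)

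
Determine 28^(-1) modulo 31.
28^(-1) ≡ 10 (mod 31). Verification: 28 × 10 = 280 ≡ 1 (mod 31)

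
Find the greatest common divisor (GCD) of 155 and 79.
1

Using the Euclidean algorithm:
155 = 1 × 79 + 76
79 = 1 × 76 + 3
76 = 25 × 3 + 1
3 = 3 × 1 + 0

GCD(155, 79) = 1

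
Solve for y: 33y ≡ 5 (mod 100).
85

Since gcd(33, 100) = 1 divides 5, a solution exists.
Multiply both sides by the inverse of 33 mod 100:
  33^(-1) mod 100 = 97
  x ≡ 97 × 5 ≡ 485 ≡ 85 (mod 100)
Verification: 33 × 85 = 2805 = 28 × 100 + 5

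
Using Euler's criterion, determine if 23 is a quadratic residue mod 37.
By Euler's criterion: 23^{18} ≡ 36 (mod 37). Since this equals -1 (≡ 36), 23 is not a QR.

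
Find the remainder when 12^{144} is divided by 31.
By Fermat: 12^{30} ≡ 1 (mod 31). 144 = 4×30 + 24. So 12^{144} ≡ 12^{24} ≡ 16 (mod 31)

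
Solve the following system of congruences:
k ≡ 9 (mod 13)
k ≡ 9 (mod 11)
9

Using the Chinese Remainder Theorem:
M = product of moduli = 143
For equation 1: M_1 = 11, 11 ≡ 11 (mod 13), inverse of 11 mod 13 is 6 (check: 11 × 6 = 66 ≡ 1 (mod 13))
For equation 2: M_2 = 13, 13 ≡ 2 (mod 11), inverse of 13 mod 11 is 6 (check: 2 × 6 = 12 ≡ 1 (mod 11))
Combine: k ≡ Σ r_i×M_i×(M_i⁻¹ mod m_i) = 9×11×6 + 9×13×6 = 594 + 702 = 1296
1296 mod 143 = 9
k ≡ 9 (mod 143)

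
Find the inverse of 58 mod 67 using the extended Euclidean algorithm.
Extended GCD: 58(-15) + 67(13) = 1. So 58^(-1) ≡ 52 ≡ 52 (mod 67). Verify: 58 × 52 = 3016 ≡ 1 (mod 67)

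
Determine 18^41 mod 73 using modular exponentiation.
Using repeated squaring. 41 = 32 + 8 + 1 (binary 101001). Repeated squaring mod 73: 18^1 ≡ 18; 18^2 ≡ 18² = 324 ≡ 32; 18^4 ≡ 32² = 1024 ≡ 2; 18^8 ≡ 2² = 4 ≡ 4; 18^16 ≡ 4² = 16 ≡ 16; 18^32 ≡ 16² = 256 ≡ 37. Multiply: 18^41 = 18^32 × 18^8 × 18^1 ≡ 37 × 4 × 18 (mod 73): 37 × 4 = 148 ≡ 2; 2 × 18 = 36 ≡ 36. So 18^41 ≡ 36 (mod 73).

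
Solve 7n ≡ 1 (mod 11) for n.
8

Using Extended Euclidean Algorithm:
gcd(7, 11) = 1
Bezout coefficients: 7 × -3 + 11 × 2 = 1
So 7 × -3 ≡ 1 (mod 11)
The inverse is -3 mod 11 = 8
Verification: 7 × 8 = 56 = 5 × 11 + 1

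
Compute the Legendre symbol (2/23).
(2/23) = 2^{11} mod 23 = 1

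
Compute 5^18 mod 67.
Using repeated squaring. 18 = 16 + 2 (binary 10010). Repeated squaring mod 67: 5^1 ≡ 5; 5^2 ≡ 5² = 25 ≡ 25; 5^4 ≡ 25² = 625 ≡ 22; 5^8 ≡ 22² = 484 ≡ 15; 5^16 ≡ 15² = 225 ≡ 24. Multiply: 5^18 = 5^16 × 5^2 ≡ 24 × 25 (mod 67): 24 × 25 = 600 ≡ 64. So 5^18 ≡ 64 (mod 67).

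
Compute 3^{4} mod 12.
9

Using successive squaring:
Binary expansion of 4: 100
Powers of 3 mod 12 (each is the square of the previous):
  3^1 ≡ 3 (mod 12)
  3^2 ≡ 3² = 9 ≡ 9 (mod 12)
  3^4 ≡ 9² = 81 ≡ 9 (mod 12)
4 is a power of 2, so 3^4 is the last square: ≡ 9 (mod 12)
Result: 3^4 ≡ 9 (mod 12)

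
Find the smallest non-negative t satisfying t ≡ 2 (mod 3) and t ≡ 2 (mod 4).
M = 3 × 4 = 12. M₁ = 4, y₁ ≡ 1 (mod 3). M₂ = 3, y₂ ≡ 3 (mod 4). t = 2×4×1 + 2×3×3 ≡ 2 (mod 12)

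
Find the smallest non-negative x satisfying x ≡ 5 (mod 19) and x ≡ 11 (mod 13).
M = 19 × 13 = 247. M₁ = 13, y₁ ≡ 3 (mod 19). M₂ = 19, y₂ ≡ 11 (mod 13). x = 5×13×3 + 11×19×11 ≡ 24 (mod 247)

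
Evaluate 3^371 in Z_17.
Using Fermat: 3^{16} ≡ 1 (mod 17). 371 ≡ 3 (mod 16). So 3^{371} ≡ 3^{3} ≡ 10 (mod 17)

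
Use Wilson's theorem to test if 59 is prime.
(58)! mod 59 = 58. Since 58 ≡ -1 (mod 59), 59 is prime.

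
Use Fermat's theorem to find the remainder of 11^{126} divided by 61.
60

By Fermat's Little Theorem, a^(p-1) ≡ 1 (mod p) for prime p and gcd(a, p) = 1
Here p = 61, so 11^60 ≡ 1 (mod 61)
We can reduce the exponent: 126 mod 60 = 6
So 11^126 ≡ 11^6 (mod 61)
Computing: 11^6 mod 61 = 60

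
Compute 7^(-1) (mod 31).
7^(-1) ≡ 9 (mod 31). Verification: 7 × 9 = 63 ≡ 1 (mod 31)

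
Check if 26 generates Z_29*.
p - 1 = 28 has prime divisors 2, 7. Check 26^(28/q) mod 29 for each: 26^(28/2) = 26^14 ≡ 28, 26^(28/7) = 26^4 ≡ 23 (mod 29). None of these is 1, so 26 has order 28 = φ(29), so it is a primitive root mod 29.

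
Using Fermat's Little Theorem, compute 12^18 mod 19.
By Fermat's Little Theorem, 12^{18} ≡ 1 (mod 19) since 19 is prime and gcd(12, 19) = 1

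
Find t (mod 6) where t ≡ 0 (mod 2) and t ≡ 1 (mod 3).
M = 2 × 3 = 6. M₁ = 3, y₁ ≡ 1 (mod 2). M₂ = 2, y₂ ≡ 2 (mod 3). t = 0×3×1 + 1×2×2 ≡ 4 (mod 6)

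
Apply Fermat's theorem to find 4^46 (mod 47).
By Fermat's Little Theorem, 4^{46} ≡ 1 (mod 47) since 47 is prime and gcd(4, 47) = 1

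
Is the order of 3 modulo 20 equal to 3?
No, the actual order is 4, not 3.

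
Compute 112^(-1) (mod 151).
112^(-1) ≡ 120 (mod 151). Verification: 112 × 120 = 13440 ≡ 1 (mod 151)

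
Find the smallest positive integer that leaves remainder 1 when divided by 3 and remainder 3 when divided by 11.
M = 3 × 11 = 33. M₁ = 11, y₁ ≡ 2 (mod 3). M₂ = 3, y₂ ≡ 4 (mod 11). k = 1×11×2 + 3×3×4 ≡ 25 (mod 33). The smallest positive such number is 25.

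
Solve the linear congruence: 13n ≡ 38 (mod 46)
10

Since gcd(13, 46) = 1 divides 38, a solution exists.
Multiply both sides by the inverse of 13 mod 46:
  13^(-1) mod 46 = 39
  x ≡ 39 × 38 ≡ 1482 ≡ 10 (mod 46)
Verification: 13 × 10 = 130 = 2 × 46 + 38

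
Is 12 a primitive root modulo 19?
p - 1 = 18 has prime divisors 2, 3. Check 12^(18/q) mod 19 for each: 12^(18/2) = 12^9 ≡ 18, 12^(18/3) = 12^6 ≡ 1 (mod 19). Since 12^6 ≡ 1 (mod 19), the order of 12 divides 6 (in fact the order is 6) ≠ 18, so it is not a primitive root.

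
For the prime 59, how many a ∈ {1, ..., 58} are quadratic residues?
For prime 59, there are (p-1)/2 = (59-1)/2 = 29 quadratic residues (excluding 0).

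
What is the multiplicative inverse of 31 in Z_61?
2

Using Extended Euclidean Algorithm:
gcd(31, 61) = 1
Bezout coefficients: 31 × 2 + 61 × -1 = 1
So 31 × 2 ≡ 1 (mod 61)
The inverse is 2 mod 61 = 2
Verification: 31 × 2 = 62 = 1 × 61 + 1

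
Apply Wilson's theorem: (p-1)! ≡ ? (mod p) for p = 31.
By Wilson's theorem, (30)! ≡ -1 ≡ 30 (mod 31)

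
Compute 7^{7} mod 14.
7

Using successive squaring:
Binary expansion of 7: 111
Powers of 7 mod 14 (each is the square of the previous):
  7^1 ≡ 7 (mod 14)
  7^2 ≡ 7² = 49 ≡ 7 (mod 14)
  7^4 ≡ 7² = 49 ≡ 7 (mod 14)
7 = 4 + 2 + 1, so 7^7 = 7^4 × 7^2 × 7^1 ≡ 7 × 7 × 7 (mod 14)
Multiplying step by step:
  7 × 7 = 49 ≡ 7 (mod 14)
  7 × 7 = 49 ≡ 7 (mod 14)
Result: 7^7 ≡ 7 (mod 14)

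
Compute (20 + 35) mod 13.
3

(20 + 35) = 55
55 mod 13 = 3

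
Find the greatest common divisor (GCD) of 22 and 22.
22

Using the Euclidean algorithm:
22 = 1 × 22 + 0

GCD(22, 22) = 22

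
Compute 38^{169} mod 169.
168

Using successive squaring:
Binary expansion of 169: 10101001
Powers of 38 mod 169 (each is the square of the previous):
  38^1 ≡ 38 (mod 169)
  38^2 ≡ 38² = 1444 ≡ 92 (mod 169)
  38^4 ≡ 92² = 8464 ≡ 14 (mod 169)
  38^8 ≡ 14² = 196 ≡ 27 (mod 169)
  38^16 ≡ 27² = 729 ≡ 53 (mod 169)
  38^32 ≡ 53² = 2809 ≡ 105 (mod 169)
  38^64 ≡ 105² = 11025 ≡ 40 (mod 169)
  38^128 ≡ 40² = 1600 ≡ 79 (mod 169)
169 = 128 + 32 + 8 + 1, so 38^169 = 38^128 × 38^32 × 38^8 × 38^1 ≡ 79 × 105 × 27 × 38 (mod 169)
Multiplying step by step:
  79 × 105 = 8295 ≡ 14 (mod 169)
  14 × 27 = 378 ≡ 40 (mod 169)
  40 × 38 = 1520 ≡ 168 (mod 169)
Result: 38^169 ≡ 168 (mod 169)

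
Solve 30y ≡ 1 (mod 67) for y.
30^(-1) ≡ 38 (mod 67). Verification: 30 × 38 = 1140 ≡ 1 (mod 67)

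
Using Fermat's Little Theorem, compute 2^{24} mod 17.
1

By Fermat's Little Theorem, a^(p-1) ≡ 1 (mod p) for prime p and gcd(a, p) = 1
Here p = 17, so 2^16 ≡ 1 (mod 17)
We can reduce the exponent: 24 mod 16 = 8
So 2^24 ≡ 2^8 (mod 17)
Computing: 2^8 mod 17 = 1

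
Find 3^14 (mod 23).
Using repeated squaring. 14 = 8 + 4 + 2 (binary 1110). Repeated squaring mod 23: 3^1 ≡ 3; 3^2 ≡ 3² = 9 ≡ 9; 3^4 ≡ 9² = 81 ≡ 12; 3^8 ≡ 12² = 144 ≡ 6. Multiply: 3^14 = 3^8 × 3^4 × 3^2 ≡ 6 × 12 × 9 (mod 23): 6 × 12 = 72 ≡ 3; 3 × 9 = 27 ≡ 4. So 3^14 ≡ 4 (mod 23).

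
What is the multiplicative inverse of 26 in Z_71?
41

Using Extended Euclidean Algorithm:
gcd(26, 71) = 1
Bezout coefficients: 26 × -30 + 71 × 11 = 1
So 26 × -30 ≡ 1 (mod 71)
The inverse is -30 mod 71 = 41
Verification: 26 × 41 = 1066 = 15 × 71 + 1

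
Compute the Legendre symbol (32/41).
(32/41) = 32^{20} mod 41 = 1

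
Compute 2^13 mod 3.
Using Fermat: 2^{2} ≡ 1 (mod 3). 13 ≡ 1 (mod 2). So 2^{13} ≡ 2^{1} ≡ 2 (mod 3)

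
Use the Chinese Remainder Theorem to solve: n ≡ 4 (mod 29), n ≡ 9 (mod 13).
178

Using the Chinese Remainder Theorem:
M = product of moduli = 377
For equation 1: M_1 = 13, 13 ≡ 13 (mod 29), inverse of 13 mod 29 is 9 (check: 13 × 9 = 117 ≡ 1 (mod 29))
For equation 2: M_2 = 29, 29 ≡ 3 (mod 13), inverse of 29 mod 13 is 9 (check: 3 × 9 = 27 ≡ 1 (mod 13))
Combine: n ≡ Σ r_i×M_i×(M_i⁻¹ mod m_i) = 4×13×9 + 9×29×9 = 468 + 2349 = 2817
2817 mod 377 = 178
n ≡ 178 (mod 377)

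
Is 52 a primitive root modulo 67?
No

To verify, check if 52^(66/q) ≢ 1 (mod 67) for each prime divisor q of 66
Divisors of 66 = 66: [1, 2, 3, 6, 11, 22, 33, 66]
  52^(66/11) = 52^6 ≡ 22 (mod 67)
  52^(66/2) = 52^33 ≡ 66 (mod 67)
  52^(66/3) = 52^22 ≡ 1 (mod 67)
Conclusion: 52 is not a primitive root modulo 67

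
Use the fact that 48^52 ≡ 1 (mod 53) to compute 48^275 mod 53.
By Fermat: 48^{52} ≡ 1 (mod 53). 275 = 5×52 + 15. So 48^{275} ≡ 48^{15} ≡ 8 (mod 53)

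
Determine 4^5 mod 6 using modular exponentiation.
5 = 4 + 1 (binary 101). Repeated squaring mod 6: 4^1 ≡ 4; 4^2 ≡ 4² = 16 ≡ 4; 4^4 ≡ 4² = 16 ≡ 4. Multiply: 4^5 = 4^4 × 4^1 ≡ 4 × 4 (mod 6): 4 × 4 = 16 ≡ 4. So 4^5 ≡ 4 (mod 6).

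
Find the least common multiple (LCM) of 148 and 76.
2812

First find GCD(148, 76) using the Euclidean algorithm:
148 = 1 × 76 + 72
76 = 1 × 72 + 4
72 = 18 × 4 + 0
GCD(148, 76) = 4

LCM formula: LCM(a, b) = (a × b) / GCD(a, b)
LCM(148, 76) = (148 × 76) / 4
LCM(148, 76) = 11248 / 4
LCM(148, 76) = 2812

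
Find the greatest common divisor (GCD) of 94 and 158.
2

Using the Euclidean algorithm:
94 = 0 × 158 + 94
158 = 1 × 94 + 64
94 = 1 × 64 + 30
64 = 2 × 30 + 4
30 = 7 × 4 + 2
4 = 2 × 2 + 0

GCD(94, 158) = 2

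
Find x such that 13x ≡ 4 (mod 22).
2

Since gcd(13, 22) = 1 divides 4, a solution exists.
Multiply both sides by the inverse of 13 mod 22:
  13^(-1) mod 22 = 17
  x ≡ 17 × 4 ≡ 68 ≡ 2 (mod 22)
Verification: 13 × 2 = 26 = 1 × 22 + 4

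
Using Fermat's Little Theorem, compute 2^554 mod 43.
By Fermat: 2^{42} ≡ 1 (mod 43). 554 ≡ 8 (mod 42). So 2^{554} ≡ 2^{8} ≡ 41 (mod 43)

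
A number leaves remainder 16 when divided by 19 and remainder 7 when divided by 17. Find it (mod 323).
M = 19 × 17 = 323. M₁ = 17, y₁ ≡ 9 (mod 19). M₂ = 19, y₂ ≡ 9 (mod 17). y = 16×17×9 + 7×19×9 ≡ 92 (mod 323)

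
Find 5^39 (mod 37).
Using Fermat: 5^{36} ≡ 1 (mod 37). 39 ≡ 3 (mod 36). So 5^{39} ≡ 5^{3} ≡ 14 (mod 37)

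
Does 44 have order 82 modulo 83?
p - 1 = 82 has prime divisors 2, 41. Check 44^(82/q) mod 83 for each: 44^(82/2) = 44^41 ≡ 1, 44^(82/41) = 44^2 ≡ 27 (mod 83). Since 44^41 ≡ 1 (mod 83), the order of 44 divides 41 (in fact the order is 41) ≠ 82, so it is not a primitive root.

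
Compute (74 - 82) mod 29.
21

(74 - 82) = -8
-8 mod 29 = 21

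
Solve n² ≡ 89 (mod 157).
The square roots of 89 mod 157 are 106 and 51. Verify: 106² = 11236 ≡ 89 (mod 157)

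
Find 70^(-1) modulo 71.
70

Using Extended Euclidean Algorithm:
gcd(70, 71) = 1
Bezout coefficients: 70 × -1 + 71 × 1 = 1
So 70 × -1 ≡ 1 (mod 71)
The inverse is -1 mod 71 = 70
Verification: 70 × 70 = 4900 = 69 × 71 + 1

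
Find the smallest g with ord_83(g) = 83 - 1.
p - 1 = 82 has prime divisors 2, 41. h is a primitive root mod 83 iff h^(82/q) ≢ 1 (mod 83) for each such q.
h = 2: 2^41 ≡ 82, 2^2 ≡ 4 (mod 83); none is 1, so 2 has order 82 and is a primitive root.
The smallest primitive root mod 83 is g = 2.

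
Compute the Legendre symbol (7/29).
(7/29) = 7^{14} mod 29 = 1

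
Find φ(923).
840

Prime factorization: 923 = 13 × 71
Using the formula φ(n) = n × Π(1 - 1/p) for each prime factor p:
φ(923) = 923 × (1 - 1/13) × (1 - 1/71)
φ(923) = 840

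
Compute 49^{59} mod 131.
13

Using successive squaring:
Binary expansion of 59: 111011
Powers of 49 mod 131 (each is the square of the previous):
  49^1 ≡ 49 (mod 131)
  49^2 ≡ 49² = 2401 ≡ 43 (mod 131)
  49^4 ≡ 43² = 1849 ≡ 15 (mod 131)
  49^8 ≡ 15² = 225 ≡ 94 (mod 131)
  49^16 ≡ 94² = 8836 ≡ 59 (mod 131)
  49^32 ≡ 59² = 3481 ≡ 75 (mod 131)
59 = 32 + 16 + 8 + 2 + 1, so 49^59 = 49^32 × 49^16 × 49^8 × 49^2 × 49^1 ≡ 75 × 59 × 94 × 43 × 49 (mod 131)
Multiplying step by step:
  75 × 59 = 4425 ≡ 102 (mod 131)
  102 × 94 = 9588 ≡ 25 (mod 131)
  25 × 43 = 1075 ≡ 27 (mod 131)
  27 × 49 = 1323 ≡ 13 (mod 131)
Result: 49^59 ≡ 13 (mod 131)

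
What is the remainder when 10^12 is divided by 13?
Using Fermat: 10^{12} ≡ 1 (mod 13). 12 ≡ 0 (mod 12). So 10^{12} ≡ 10^{0} ≡ 1 (mod 13)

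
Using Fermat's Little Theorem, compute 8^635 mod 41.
By Fermat: 8^{40} ≡ 1 (mod 41). 635 ≡ 35 (mod 40). So 8^{635} ≡ 8^{35} ≡ 32 (mod 41)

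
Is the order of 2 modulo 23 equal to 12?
No, the actual order is 11, not 12.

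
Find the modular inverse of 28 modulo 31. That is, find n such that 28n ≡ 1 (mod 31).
10

Using Extended Euclidean Algorithm:
gcd(28, 31) = 1
Bezout coefficients: 28 × 10 + 31 × -9 = 1
So 28 × 10 ≡ 1 (mod 31)
The inverse is 10 mod 31 = 10
Verification: 28 × 10 = 280 = 9 × 31 + 1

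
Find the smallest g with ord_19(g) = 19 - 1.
p - 1 = 18 has prime divisors 2, 3. h is a primitive root mod 19 iff h^(18/q) ≢ 1 (mod 19) for each such q.
h = 2: 2^9 ≡ 18, 2^6 ≡ 7 (mod 19); none is 1, so 2 has order 18 and is a primitive root.
The smallest primitive root mod 19 is g = 2.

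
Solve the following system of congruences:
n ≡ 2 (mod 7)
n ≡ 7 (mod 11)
51

Using the Chinese Remainder Theorem:
M = product of moduli = 77
For equation 1: M_1 = 11, 11 ≡ 4 (mod 7), inverse of 11 mod 7 is 2 (check: 4 × 2 = 8 ≡ 1 (mod 7))
For equation 2: M_2 = 7, 7 ≡ 7 (mod 11), inverse of 7 mod 11 is 8 (check: 7 × 8 = 56 ≡ 1 (mod 11))
Combine: n ≡ Σ r_i×M_i×(M_i⁻¹ mod m_i) = 2×11×2 + 7×7×8 = 44 + 392 = 436
436 mod 77 = 51
n ≡ 51 (mod 77)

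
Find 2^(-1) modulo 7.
4

Using Extended Euclidean Algorithm:
gcd(2, 7) = 1
Bezout coefficients: 2 × -3 + 7 × 1 = 1
So 2 × -3 ≡ 1 (mod 7)
The inverse is -3 mod 7 = 4
Verification: 2 × 4 = 8 = 1 × 7 + 1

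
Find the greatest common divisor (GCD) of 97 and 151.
1

Using the Euclidean algorithm:
97 = 0 × 151 + 97
151 = 1 × 97 + 54
97 = 1 × 54 + 43
54 = 1 × 43 + 11
43 = 3 × 11 + 10
11 = 1 × 10 + 1
10 = 10 × 1 + 0

GCD(97, 151) = 1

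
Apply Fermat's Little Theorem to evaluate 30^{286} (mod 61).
36

By Fermat's Little Theorem, a^(p-1) ≡ 1 (mod p) for prime p and gcd(a, p) = 1
Here p = 61, so 30^60 ≡ 1 (mod 61)
We can reduce the exponent: 286 mod 60 = 46
So 30^286 ≡ 30^46 (mod 61)
Computing: 30^46 mod 61 = 36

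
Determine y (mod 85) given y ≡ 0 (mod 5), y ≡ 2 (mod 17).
70

Using the Chinese Remainder Theorem:
M = product of moduli = 85
For equation 1: M_1 = 17, 17 ≡ 2 (mod 5), inverse of 17 mod 5 is 3 (check: 2 × 3 = 6 ≡ 1 (mod 5))
For equation 2: M_2 = 5, 5 ≡ 5 (mod 17), inverse of 5 mod 17 is 7 (check: 5 × 7 = 35 ≡ 1 (mod 17))
Combine: y ≡ Σ r_i×M_i×(M_i⁻¹ mod m_i) = 0×17×3 + 2×5×7 = 0 + 70 = 70
70 mod 85 = 70
y ≡ 70 (mod 85)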